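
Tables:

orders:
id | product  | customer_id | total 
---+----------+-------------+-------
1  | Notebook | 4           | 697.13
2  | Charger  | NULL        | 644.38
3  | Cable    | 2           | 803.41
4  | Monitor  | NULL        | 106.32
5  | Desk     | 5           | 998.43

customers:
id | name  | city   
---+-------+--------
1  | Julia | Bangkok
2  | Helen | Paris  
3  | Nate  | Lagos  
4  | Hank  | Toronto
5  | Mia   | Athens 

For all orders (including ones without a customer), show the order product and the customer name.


LEFT JOIN keeps every row from orders (the left table); where customer_id has no match in customers, the customer columns become NULL. Walk through each order:
  - order 1 (Notebook): customer_id=4 -> matches Hank
  - order 2 (Charger): customer_id=NULL, no match -> kept with NULL
  - order 3 (Cable): customer_id=2 -> matches Helen
  - order 4 (Monitor): customer_id=NULL, no match -> kept with NULL
  - order 5 (Desk): customer_id=5 -> matches Mia
All 5 rows appear; 2 have NULL customer.

SQL:
SELECT a.product, b.name AS customer
FROM orders a
LEFT JOIN customers b ON a.customer_id = b.id

Result:
product  | customer
---------+---------
Notebook | Hank    
Charger  | NULL    
Cable    | Helen   
Monitor  | NULL    
Desk     | Mia     


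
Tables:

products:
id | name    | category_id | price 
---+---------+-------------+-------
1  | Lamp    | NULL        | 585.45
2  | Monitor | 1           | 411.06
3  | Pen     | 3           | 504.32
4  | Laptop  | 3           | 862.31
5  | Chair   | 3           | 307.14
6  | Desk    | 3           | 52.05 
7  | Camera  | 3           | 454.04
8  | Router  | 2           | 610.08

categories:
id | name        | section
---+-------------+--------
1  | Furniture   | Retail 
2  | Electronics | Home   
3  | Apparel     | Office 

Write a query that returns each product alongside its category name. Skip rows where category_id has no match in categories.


INNER JOIN keeps only products rows whose category_id matches an id in categories. Walk through each product:
  - product 1 (Lamp): category_id=NULL, no match -> dropped
  - product 2 (Monitor): category_id=1 -> matches Furniture
  - product 3 (Pen): category_id=3 -> matches Apparel
  - product 4 (Laptop): category_id=3 -> matches Apparel
  - product 5 (Chair): category_id=3 -> matches Apparel
  - product 6 (Desk): category_id=3 -> matches Apparel
  - product 7 (Camera): category_id=3 -> matches Apparel
  - product 8 (Router): category_id=2 -> matches Electronics
So 1 of 8 rows is dropped.

SQL:
SELECT a.name, b.name AS category
FROM products a
INNER JOIN categories b ON a.category_id = b.id

Result:
name    | category   
--------+------------
Monitor | Furniture  
Pen     | Apparel    
Laptop  | Apparel    
Chair   | Apparel    
Desk    | Apparel    
Camera  | Apparel    
Router  | Electronics


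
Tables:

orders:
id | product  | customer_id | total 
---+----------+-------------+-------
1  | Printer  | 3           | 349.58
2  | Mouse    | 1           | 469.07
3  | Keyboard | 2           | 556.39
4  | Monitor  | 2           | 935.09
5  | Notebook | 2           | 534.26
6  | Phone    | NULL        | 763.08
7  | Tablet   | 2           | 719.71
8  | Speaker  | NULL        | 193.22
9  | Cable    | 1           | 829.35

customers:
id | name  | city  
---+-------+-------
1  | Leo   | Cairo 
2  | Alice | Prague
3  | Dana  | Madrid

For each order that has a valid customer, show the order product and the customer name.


INNER JOIN keeps only orders rows whose customer_id matches an id in customers. Walk through each order:
  - order 1 (Printer): customer_id=3 -> matches Dana
  - order 2 (Mouse): customer_id=1 -> matches Leo
  - order 3 (Keyboard): customer_id=2 -> matches Alice
  - order 4 (Monitor): customer_id=2 -> matches Alice
  - order 5 (Notebook): customer_id=2 -> matches Alice
  - order 6 (Phone): customer_id=NULL, no match -> dropped
  - order 7 (Tablet): customer_id=2 -> matches Alice
  - order 8 (Speaker): customer_id=NULL, no match -> dropped
  - order 9 (Cable): customer_id=1 -> matches Leo
So 2 of 9 rows are dropped.

SQL:
SELECT a.product, b.name AS customer
FROM orders a
INNER JOIN customers b ON a.customer_id = b.id

Result:
product  | customer
---------+---------
Printer  | Dana    
Mouse    | Leo     
Keyboard | Alice   
Monitor  | Alice   
Notebook | Alice   
Tablet   | Alice   
Cable    | Leo     


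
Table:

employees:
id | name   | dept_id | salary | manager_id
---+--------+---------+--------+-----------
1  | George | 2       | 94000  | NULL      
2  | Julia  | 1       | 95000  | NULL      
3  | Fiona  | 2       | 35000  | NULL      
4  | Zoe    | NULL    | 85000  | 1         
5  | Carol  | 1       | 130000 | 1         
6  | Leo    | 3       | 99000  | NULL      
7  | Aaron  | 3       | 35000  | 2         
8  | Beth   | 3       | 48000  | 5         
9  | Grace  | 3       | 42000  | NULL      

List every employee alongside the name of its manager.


This is a self-join: employees is joined to a second copy of itself, matching each row's manager_id to another row's id. Use LEFT JOIN so rows with manager_id=NULL are kept.
  - employee 1 (George): manager_id=NULL -> NULL
  - employee 2 (Julia): manager_id=NULL -> NULL
  - employee 3 (Fiona): manager_id=NULL -> NULL
  - employee 4 (Zoe): manager_id=1 -> George
  - employee 5 (Carol): manager_id=1 -> George
  - employee 6 (Leo): manager_id=NULL -> NULL
  - employee 7 (Aaron): manager_id=2 -> Julia
  - employee 8 (Beth): manager_id=5 -> Carol
  - employee 9 (Grace): manager_id=NULL -> NULL

SQL:
SELECT a.name AS item, b.name AS manager
FROM employees a
LEFT JOIN employees b ON a.manager_id = b.id

Result:
item   | manager
-------+--------
George | NULL   
Julia  | NULL   
Fiona  | NULL   
Zoe    | George 
Carol  | George 
Leo    | NULL   
Aaron  | Julia  
Beth   | Carol  
Grace  | NULL   


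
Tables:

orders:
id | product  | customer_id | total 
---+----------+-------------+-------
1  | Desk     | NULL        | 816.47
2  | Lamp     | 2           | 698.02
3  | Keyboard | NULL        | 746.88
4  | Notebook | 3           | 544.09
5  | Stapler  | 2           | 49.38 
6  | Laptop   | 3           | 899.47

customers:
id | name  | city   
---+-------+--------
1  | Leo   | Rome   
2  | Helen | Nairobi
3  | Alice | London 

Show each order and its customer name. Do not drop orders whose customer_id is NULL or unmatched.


LEFT JOIN keeps every row from orders (the left table); where customer_id has no match in customers, the customer columns become NULL. Walk through each order:
  - order 1 (Desk): customer_id=NULL, no match -> kept with NULL
  - order 2 (Lamp): customer_id=2 -> matches Helen
  - order 3 (Keyboard): customer_id=NULL, no match -> kept with NULL
  - order 4 (Notebook): customer_id=3 -> matches Alice
  - order 5 (Stapler): customer_id=2 -> matches Helen
  - order 6 (Laptop): customer_id=3 -> matches Alice
All 6 rows appear; 2 have NULL customer.

SQL:
SELECT a.product, b.name AS customer
FROM orders a
LEFT JOIN customers b ON a.customer_id = b.id

Result:
product  | customer
---------+---------
Desk     | NULL    
Lamp     | Helen   
Keyboard | NULL    
Notebook | Alice   
Stapler  | Helen   
Laptop   | Alice   


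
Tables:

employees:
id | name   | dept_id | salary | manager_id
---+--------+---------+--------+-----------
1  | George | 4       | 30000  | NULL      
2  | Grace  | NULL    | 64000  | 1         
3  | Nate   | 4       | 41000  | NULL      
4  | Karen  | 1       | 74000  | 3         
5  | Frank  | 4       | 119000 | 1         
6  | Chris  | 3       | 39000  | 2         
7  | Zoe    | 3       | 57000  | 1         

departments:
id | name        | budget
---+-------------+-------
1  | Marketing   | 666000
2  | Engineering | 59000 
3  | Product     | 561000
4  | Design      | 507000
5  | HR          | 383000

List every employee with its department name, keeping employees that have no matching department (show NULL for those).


LEFT JOIN keeps every row from employees (the left table); where dept_id has no match in departments, the department columns become NULL. Walk through each employee:
  - employee 1 (George): dept_id=4 -> matches Design
  - employee 2 (Grace): dept_id=NULL, no match -> kept with NULL
  - employee 3 (Nate): dept_id=4 -> matches Design
  - employee 4 (Karen): dept_id=1 -> matches Marketing
  - employee 5 (Frank): dept_id=4 -> matches Design
  - employee 6 (Chris): dept_id=3 -> matches Product
  - employee 7 (Zoe): dept_id=3 -> matches Product
All 7 rows appear; 1 has NULL department.

SQL:
SELECT a.name, b.name AS department
FROM employees a
LEFT JOIN departments b ON a.dept_id = b.id

Result:
name   | department
-------+-----------
George | Design    
Grace  | NULL      
Nate   | Design    
Karen  | Marketing 
Frank  | Design    
Chris  | Product   
Zoe    | Product   


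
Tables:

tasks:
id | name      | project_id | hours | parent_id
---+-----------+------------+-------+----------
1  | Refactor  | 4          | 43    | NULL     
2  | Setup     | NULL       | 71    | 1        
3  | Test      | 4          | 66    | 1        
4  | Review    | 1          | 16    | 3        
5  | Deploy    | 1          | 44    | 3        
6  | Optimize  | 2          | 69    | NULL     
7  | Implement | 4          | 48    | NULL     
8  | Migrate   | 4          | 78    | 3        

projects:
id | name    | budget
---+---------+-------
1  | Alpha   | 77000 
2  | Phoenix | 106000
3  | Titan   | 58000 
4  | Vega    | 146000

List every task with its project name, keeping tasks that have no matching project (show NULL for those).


LEFT JOIN keeps every row from tasks (the left table); where project_id has no match in projects, the project columns become NULL. Walk through each task:
  - task 1 (Refactor): project_id=4 -> matches Vega
  - task 2 (Setup): project_id=NULL, no match -> kept with NULL
  - task 3 (Test): project_id=4 -> matches Vega
  - task 4 (Review): project_id=1 -> matches Alpha
  - task 5 (Deploy): project_id=1 -> matches Alpha
  - task 6 (Optimize): project_id=2 -> matches Phoenix
  - task 7 (Implement): project_id=4 -> matches Vega
  - task 8 (Migrate): project_id=4 -> matches Vega
All 8 rows appear; 1 has NULL project.

SQL:
SELECT a.name, b.name AS project
FROM tasks a
LEFT JOIN projects b ON a.project_id = b.id

Result:
name      | project
----------+--------
Refactor  | Vega   
Setup     | NULL   
Test      | Vega   
Review    | Alpha  
Deploy    | Alpha  
Optimize  | Phoenix
Implement | Vega   
Migrate   | Vega   


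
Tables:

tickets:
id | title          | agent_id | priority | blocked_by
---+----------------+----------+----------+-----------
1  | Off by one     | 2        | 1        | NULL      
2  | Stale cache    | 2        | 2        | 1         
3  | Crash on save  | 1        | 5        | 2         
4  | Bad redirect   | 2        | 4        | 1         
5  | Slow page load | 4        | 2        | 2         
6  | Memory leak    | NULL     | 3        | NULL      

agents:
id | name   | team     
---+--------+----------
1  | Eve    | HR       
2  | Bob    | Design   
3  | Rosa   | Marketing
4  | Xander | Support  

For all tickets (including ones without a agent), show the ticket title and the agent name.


LEFT JOIN keeps every row from tickets (the left table); where agent_id has no match in agents, the agent columns become NULL. Walk through each ticket:
  - ticket 1 (Off by one): agent_id=2 -> matches Bob
  - ticket 2 (Stale cache): agent_id=2 -> matches Bob
  - ticket 3 (Crash on save): agent_id=1 -> matches Eve
  - ticket 4 (Bad redirect): agent_id=2 -> matches Bob
  - ticket 5 (Slow page load): agent_id=4 -> matches Xander
  - ticket 6 (Memory leak): agent_id=NULL, no match -> kept with NULL
All 6 rows appear; 1 has NULL agent.

SQL:
SELECT a.title, b.name AS agent
FROM tickets a
LEFT JOIN agents b ON a.agent_id = b.id

Result:
title          | agent 
---------------+-------
Off by one     | Bob   
Stale cache    | Bob   
Crash on save  | Eve   
Bad redirect   | Bob   
Slow page load | Xander
Memory leak    | NULL  


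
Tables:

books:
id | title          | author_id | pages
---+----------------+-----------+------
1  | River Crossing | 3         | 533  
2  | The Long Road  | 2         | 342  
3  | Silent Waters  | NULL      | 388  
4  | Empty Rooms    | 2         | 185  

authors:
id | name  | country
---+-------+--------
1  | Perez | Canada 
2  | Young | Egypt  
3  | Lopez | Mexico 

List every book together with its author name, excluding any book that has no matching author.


INNER JOIN keeps only books rows whose author_id matches an id in authors. Walk through each book:
  - book 1 (River Crossing): author_id=3 -> matches Lopez
  - book 2 (The Long Road): author_id=2 -> matches Young
  - book 3 (Silent Waters): author_id=NULL, no match -> dropped
  - book 4 (Empty Rooms): author_id=2 -> matches Young
So 1 of 4 rows is dropped.

SQL:
SELECT a.title, b.name AS author
FROM books a
INNER JOIN authors b ON a.author_id = b.id

Result:
title          | author
---------------+-------
River Crossing | Lopez 
The Long Road  | Young 
Empty Rooms    | Young 


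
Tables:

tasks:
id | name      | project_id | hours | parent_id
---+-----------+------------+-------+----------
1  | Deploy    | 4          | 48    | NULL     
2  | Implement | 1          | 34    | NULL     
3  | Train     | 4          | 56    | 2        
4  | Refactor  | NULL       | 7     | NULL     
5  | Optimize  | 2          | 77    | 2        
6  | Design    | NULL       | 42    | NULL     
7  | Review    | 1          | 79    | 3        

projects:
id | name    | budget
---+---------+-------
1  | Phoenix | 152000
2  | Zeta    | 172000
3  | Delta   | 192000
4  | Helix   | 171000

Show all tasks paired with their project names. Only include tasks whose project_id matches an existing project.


INNER JOIN keeps only tasks rows whose project_id matches an id in projects. Walk through each task:
  - task 1 (Deploy): project_id=4 -> matches Helix
  - task 2 (Implement): project_id=1 -> matches Phoenix
  - task 3 (Train): project_id=4 -> matches Helix
  - task 4 (Refactor): project_id=NULL, no match -> dropped
  - task 5 (Optimize): project_id=2 -> matches Zeta
  - task 6 (Design): project_id=NULL, no match -> dropped
  - task 7 (Review): project_id=1 -> matches Phoenix
So 2 of 7 rows are dropped.

SQL:
SELECT a.name, b.name AS project
FROM tasks a
INNER JOIN projects b ON a.project_id = b.id

Result:
name      | project
----------+--------
Deploy    | Helix  
Implement | Phoenix
Train     | Helix  
Optimize  | Zeta   
Review    | Phoenix


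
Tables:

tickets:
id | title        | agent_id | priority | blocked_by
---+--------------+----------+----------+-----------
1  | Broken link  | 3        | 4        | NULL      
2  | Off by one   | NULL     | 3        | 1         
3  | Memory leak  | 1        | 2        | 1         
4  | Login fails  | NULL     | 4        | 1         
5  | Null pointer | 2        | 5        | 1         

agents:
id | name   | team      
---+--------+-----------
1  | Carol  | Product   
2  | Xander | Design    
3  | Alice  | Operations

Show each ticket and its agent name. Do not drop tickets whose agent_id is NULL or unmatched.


LEFT JOIN keeps every row from tickets (the left table); where agent_id has no match in agents, the agent columns become NULL. Walk through each ticket:
  - ticket 1 (Broken link): agent_id=3 -> matches Alice
  - ticket 2 (Off by one): agent_id=NULL, no match -> kept with NULL
  - ticket 3 (Memory leak): agent_id=1 -> matches Carol
  - ticket 4 (Login fails): agent_id=NULL, no match -> kept with NULL
  - ticket 5 (Null pointer): agent_id=2 -> matches Xander
All 5 rows appear; 2 have NULL agent.

SQL:
SELECT a.title, b.name AS agent
FROM tickets a
LEFT JOIN agents b ON a.agent_id = b.id

Result:
title        | agent 
-------------+-------
Broken link  | Alice 
Off by one   | NULL  
Memory leak  | Carol 
Login fails  | NULL  
Null pointer | Xander


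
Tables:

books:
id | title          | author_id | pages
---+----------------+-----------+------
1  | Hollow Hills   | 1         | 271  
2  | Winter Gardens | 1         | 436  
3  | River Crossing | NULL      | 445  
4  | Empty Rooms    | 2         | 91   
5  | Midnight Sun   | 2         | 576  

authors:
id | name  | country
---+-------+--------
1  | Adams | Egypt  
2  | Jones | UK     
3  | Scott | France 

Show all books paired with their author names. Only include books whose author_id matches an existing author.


INNER JOIN keeps only books rows whose author_id matches an id in authors. Walk through each book:
  - book 1 (Hollow Hills): author_id=1 -> matches Adams
  - book 2 (Winter Gardens): author_id=1 -> matches Adams
  - book 3 (River Crossing): author_id=NULL, no match -> dropped
  - book 4 (Empty Rooms): author_id=2 -> matches Jones
  - book 5 (Midnight Sun): author_id=2 -> matches Jones
So 1 of 5 rows is dropped.

SQL:
SELECT a.title, b.name AS author
FROM books a
INNER JOIN authors b ON a.author_id = b.id

Result:
title          | author
---------------+-------
Hollow Hills   | Adams 
Winter Gardens | Adams 
Empty Rooms    | Jones 
Midnight Sun   | Jones 


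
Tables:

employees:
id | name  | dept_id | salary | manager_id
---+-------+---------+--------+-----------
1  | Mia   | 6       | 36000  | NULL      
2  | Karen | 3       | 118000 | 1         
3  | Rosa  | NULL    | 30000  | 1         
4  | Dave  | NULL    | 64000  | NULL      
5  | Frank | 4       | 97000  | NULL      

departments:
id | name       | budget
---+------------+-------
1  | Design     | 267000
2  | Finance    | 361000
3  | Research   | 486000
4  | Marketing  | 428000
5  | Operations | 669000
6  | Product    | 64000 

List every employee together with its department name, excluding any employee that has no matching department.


INNER JOIN keeps only employees rows whose dept_id matches an id in departments. Walk through each employee:
  - employee 1 (Mia): dept_id=6 -> matches Product
  - employee 2 (Karen): dept_id=3 -> matches Research
  - employee 3 (Rosa): dept_id=NULL, no match -> dropped
  - employee 4 (Dave): dept_id=NULL, no match -> dropped
  - employee 5 (Frank): dept_id=4 -> matches Marketing
So 2 of 5 rows are dropped.

SQL:
SELECT a.name, b.name AS department
FROM employees a
INNER JOIN departments b ON a.dept_id = b.id

Result:
name  | department
------+-----------
Mia   | Product   
Karen | Research  
Frank | Marketing 


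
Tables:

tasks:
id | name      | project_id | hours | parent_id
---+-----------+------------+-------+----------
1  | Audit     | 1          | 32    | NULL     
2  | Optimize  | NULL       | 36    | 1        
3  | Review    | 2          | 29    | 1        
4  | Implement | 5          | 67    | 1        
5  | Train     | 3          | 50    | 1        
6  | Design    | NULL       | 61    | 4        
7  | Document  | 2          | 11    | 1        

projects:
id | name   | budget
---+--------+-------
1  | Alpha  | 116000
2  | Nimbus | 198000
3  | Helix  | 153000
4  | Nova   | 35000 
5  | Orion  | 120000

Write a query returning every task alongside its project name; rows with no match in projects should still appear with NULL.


LEFT JOIN keeps every row from tasks (the left table); where project_id has no match in projects, the project columns become NULL. Walk through each task:
  - task 1 (Audit): project_id=1 -> matches Alpha
  - task 2 (Optimize): project_id=NULL, no match -> kept with NULL
  - task 3 (Review): project_id=2 -> matches Nimbus
  - task 4 (Implement): project_id=5 -> matches Orion
  - task 5 (Train): project_id=3 -> matches Helix
  - task 6 (Design): project_id=NULL, no match -> kept with NULL
  - task 7 (Document): project_id=2 -> matches Nimbus
All 7 rows appear; 2 have NULL project.

SQL:
SELECT a.name, b.name AS project
FROM tasks a
LEFT JOIN projects b ON a.project_id = b.id

Result:
name      | project
----------+--------
Audit     | Alpha  
Optimize  | NULL   
Review    | Nimbus 
Implement | Orion  
Train     | Helix  
Design    | NULL   
Document  | Nimbus 


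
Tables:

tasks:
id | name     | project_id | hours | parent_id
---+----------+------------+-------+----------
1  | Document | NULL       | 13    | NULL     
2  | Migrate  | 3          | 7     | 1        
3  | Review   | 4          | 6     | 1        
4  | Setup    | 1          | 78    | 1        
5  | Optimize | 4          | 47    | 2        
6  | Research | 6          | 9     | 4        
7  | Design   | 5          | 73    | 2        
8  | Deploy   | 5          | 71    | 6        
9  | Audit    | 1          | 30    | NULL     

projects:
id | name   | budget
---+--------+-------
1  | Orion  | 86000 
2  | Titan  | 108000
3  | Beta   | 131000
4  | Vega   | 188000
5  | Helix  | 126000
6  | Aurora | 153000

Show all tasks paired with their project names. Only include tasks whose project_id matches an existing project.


INNER JOIN keeps only tasks rows whose project_id matches an id in projects. Walk through each task:
  - task 1 (Document): project_id=NULL, no match -> dropped
  - task 2 (Migrate): project_id=3 -> matches Beta
  - task 3 (Review): project_id=4 -> matches Vega
  - task 4 (Setup): project_id=1 -> matches Orion
  - task 5 (Optimize): project_id=4 -> matches Vega
  - task 6 (Research): project_id=6 -> matches Aurora
  - task 7 (Design): project_id=5 -> matches Helix
  - task 8 (Deploy): project_id=5 -> matches Helix
  - task 9 (Audit): project_id=1 -> matches Orion
So 1 of 9 rows is dropped.

SQL:
SELECT a.name, b.name AS project
FROM tasks a
INNER JOIN projects b ON a.project_id = b.id

Result:
name     | project
---------+--------
Migrate  | Beta   
Review   | Vega   
Setup    | Orion  
Optimize | Vega   
Research | Aurora 
Design   | Helix  
Deploy   | Helix  
Audit    | Orion  


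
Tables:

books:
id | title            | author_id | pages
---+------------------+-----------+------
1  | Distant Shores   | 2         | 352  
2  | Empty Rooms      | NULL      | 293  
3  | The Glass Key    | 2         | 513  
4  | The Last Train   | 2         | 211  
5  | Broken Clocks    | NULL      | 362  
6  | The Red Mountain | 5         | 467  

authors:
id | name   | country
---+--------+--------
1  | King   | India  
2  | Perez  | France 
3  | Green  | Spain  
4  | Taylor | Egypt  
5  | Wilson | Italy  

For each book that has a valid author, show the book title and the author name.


INNER JOIN keeps only books rows whose author_id matches an id in authors. Walk through each book:
  - book 1 (Distant Shores): author_id=2 -> matches Perez
  - book 2 (Empty Rooms): author_id=NULL, no match -> dropped
  - book 3 (The Glass Key): author_id=2 -> matches Perez
  - book 4 (The Last Train): author_id=2 -> matches Perez
  - book 5 (Broken Clocks): author_id=NULL, no match -> dropped
  - book 6 (The Red Mountain): author_id=5 -> matches Wilson
So 2 of 6 rows are dropped.

SQL:
SELECT a.title, b.name AS author
FROM books a
INNER JOIN authors b ON a.author_id = b.id

Result:
title            | author
-----------------+-------
Distant Shores   | Perez 
The Glass Key    | Perez 
The Last Train   | Perez 
The Red Mountain | Wilson


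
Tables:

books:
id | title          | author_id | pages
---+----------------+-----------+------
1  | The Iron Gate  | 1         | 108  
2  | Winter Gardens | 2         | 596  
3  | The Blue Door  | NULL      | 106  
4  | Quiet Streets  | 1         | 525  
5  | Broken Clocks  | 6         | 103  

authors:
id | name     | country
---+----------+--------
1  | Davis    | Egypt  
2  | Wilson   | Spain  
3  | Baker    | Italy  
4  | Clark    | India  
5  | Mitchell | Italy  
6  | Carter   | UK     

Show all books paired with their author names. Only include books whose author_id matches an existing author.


INNER JOIN keeps only books rows whose author_id matches an id in authors. Walk through each book:
  - book 1 (The Iron Gate): author_id=1 -> matches Davis
  - book 2 (Winter Gardens): author_id=2 -> matches Wilson
  - book 3 (The Blue Door): author_id=NULL, no match -> dropped
  - book 4 (Quiet Streets): author_id=1 -> matches Davis
  - book 5 (Broken Clocks): author_id=6 -> matches Carter
So 1 of 5 rows is dropped.

SQL:
SELECT a.title, b.name AS author
FROM books a
INNER JOIN authors b ON a.author_id = b.id

Result:
title          | author
---------------+-------
The Iron Gate  | Davis 
Winter Gardens | Wilson
Quiet Streets  | Davis 
Broken Clocks  | Carter


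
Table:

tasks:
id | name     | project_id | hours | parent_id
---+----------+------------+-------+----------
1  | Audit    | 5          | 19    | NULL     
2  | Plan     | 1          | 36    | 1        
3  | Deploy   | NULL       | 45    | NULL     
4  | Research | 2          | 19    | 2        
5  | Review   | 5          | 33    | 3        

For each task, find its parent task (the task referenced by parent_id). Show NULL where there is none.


This is a self-join: tasks is joined to a second copy of itself, matching each row's parent_id to another row's id. Use LEFT JOIN so rows with parent_id=NULL are kept.
  - task 1 (Audit): parent_id=NULL -> NULL
  - task 2 (Plan): parent_id=1 -> Audit
  - task 3 (Deploy): parent_id=NULL -> NULL
  - task 4 (Research): parent_id=2 -> Plan
  - task 5 (Review): parent_id=3 -> Deploy

SQL:
SELECT a.name AS item, b.name AS parent
FROM tasks a
LEFT JOIN tasks b ON a.parent_id = b.id

Result:
item     | parent
---------+-------
Audit    | NULL  
Plan     | Audit 
Deploy   | NULL  
Research | Plan  
Review   | Deploy


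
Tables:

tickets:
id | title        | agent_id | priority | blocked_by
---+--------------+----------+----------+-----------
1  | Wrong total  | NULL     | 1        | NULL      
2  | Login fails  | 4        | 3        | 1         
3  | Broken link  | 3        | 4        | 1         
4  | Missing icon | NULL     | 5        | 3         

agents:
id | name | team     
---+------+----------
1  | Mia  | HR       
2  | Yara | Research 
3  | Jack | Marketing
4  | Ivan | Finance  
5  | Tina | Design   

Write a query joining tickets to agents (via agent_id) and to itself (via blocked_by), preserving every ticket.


Two LEFT JOINs from the same base table tickets: one to agents via agent_id, one to tickets itself via blocked_by. Both are LEFT so every ticket is preserved.
Match against agents:
  - ticket 1 (Wrong total): agent_id=NULL, no match -> kept with NULL
  - ticket 2 (Login fails): agent_id=4 -> matches Ivan
  - ticket 3 (Broken link): agent_id=3 -> matches Jack
  - ticket 4 (Missing icon): agent_id=NULL, no match -> kept with NULL
Match against tickets (self):
  - ticket 1 (Wrong total): blocked_by=NULL -> NULL
  - ticket 2 (Login fails): blocked_by=1 -> Wrong total
  - ticket 3 (Broken link): blocked_by=1 -> Wrong total
  - ticket 4 (Missing icon): blocked_by=3 -> Broken link

SQL:
SELECT a.title, b.name AS agent, c.title AS blocked_by
FROM tickets a
LEFT JOIN agents b ON a.agent_id = b.id
LEFT JOIN tickets c ON a.blocked_by = c.id

Result:
title        | agent | blocked_by 
-------------+-------+------------
Wrong total  | NULL  | NULL       
Login fails  | Ivan  | Wrong total
Broken link  | Jack  | Wrong total
Missing icon | NULL  | Broken link


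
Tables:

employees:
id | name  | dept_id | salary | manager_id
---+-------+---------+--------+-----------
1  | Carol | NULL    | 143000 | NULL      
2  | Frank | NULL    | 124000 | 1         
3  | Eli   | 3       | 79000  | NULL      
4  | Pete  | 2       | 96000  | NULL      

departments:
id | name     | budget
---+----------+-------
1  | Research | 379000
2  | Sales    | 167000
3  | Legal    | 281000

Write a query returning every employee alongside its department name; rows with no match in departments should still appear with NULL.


LEFT JOIN keeps every row from employees (the left table); where dept_id has no match in departments, the department columns become NULL. Walk through each employee:
  - employee 1 (Carol): dept_id=NULL, no match -> kept with NULL
  - employee 2 (Frank): dept_id=NULL, no match -> kept with NULL
  - employee 3 (Eli): dept_id=3 -> matches Legal
  - employee 4 (Pete): dept_id=2 -> matches Sales
All 4 rows appear; 2 have NULL department.

SQL:
SELECT a.name, b.name AS department
FROM employees a
LEFT JOIN departments b ON a.dept_id = b.id

Result:
name  | department
------+-----------
Carol | NULL      
Frank | NULL      
Eli   | Legal     
Pete  | Sales     


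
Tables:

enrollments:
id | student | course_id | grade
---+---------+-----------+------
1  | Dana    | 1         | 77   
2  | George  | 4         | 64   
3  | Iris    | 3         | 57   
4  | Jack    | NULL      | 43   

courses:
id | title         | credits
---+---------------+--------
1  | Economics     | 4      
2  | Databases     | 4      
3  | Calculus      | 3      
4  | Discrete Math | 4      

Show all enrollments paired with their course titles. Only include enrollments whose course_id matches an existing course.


INNER JOIN keeps only enrollments rows whose course_id matches an id in courses. Walk through each enrollment:
  - enrollment 1 (Dana): course_id=1 -> matches Economics
  - enrollment 2 (George): course_id=4 -> matches Discrete Math
  - enrollment 3 (Iris): course_id=3 -> matches Calculus
  - enrollment 4 (Jack): course_id=NULL, no match -> dropped
So 1 of 4 rows is dropped.

SQL:
SELECT a.student, b.title AS course
FROM enrollments a
INNER JOIN courses b ON a.course_id = b.id

Result:
student | course       
--------+--------------
Dana    | Economics    
George  | Discrete Math
Iris    | Calculus     


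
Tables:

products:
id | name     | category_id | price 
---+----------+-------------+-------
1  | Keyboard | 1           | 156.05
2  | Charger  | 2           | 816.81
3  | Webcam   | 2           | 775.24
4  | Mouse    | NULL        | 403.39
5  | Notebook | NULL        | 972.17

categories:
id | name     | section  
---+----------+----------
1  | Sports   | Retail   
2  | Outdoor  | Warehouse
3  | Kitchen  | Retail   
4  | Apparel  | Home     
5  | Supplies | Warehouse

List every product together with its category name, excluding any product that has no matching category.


INNER JOIN keeps only products rows whose category_id matches an id in categories. Walk through each product:
  - product 1 (Keyboard): category_id=1 -> matches Sports
  - product 2 (Charger): category_id=2 -> matches Outdoor
  - product 3 (Webcam): category_id=2 -> matches Outdoor
  - product 4 (Mouse): category_id=NULL, no match -> dropped
  - product 5 (Notebook): category_id=NULL, no match -> dropped
So 2 of 5 rows are dropped.

SQL:
SELECT a.name, b.name AS category
FROM products a
INNER JOIN categories b ON a.category_id = b.id

Result:
name     | category
---------+---------
Keyboard | Sports  
Charger  | Outdoor 
Webcam   | Outdoor 


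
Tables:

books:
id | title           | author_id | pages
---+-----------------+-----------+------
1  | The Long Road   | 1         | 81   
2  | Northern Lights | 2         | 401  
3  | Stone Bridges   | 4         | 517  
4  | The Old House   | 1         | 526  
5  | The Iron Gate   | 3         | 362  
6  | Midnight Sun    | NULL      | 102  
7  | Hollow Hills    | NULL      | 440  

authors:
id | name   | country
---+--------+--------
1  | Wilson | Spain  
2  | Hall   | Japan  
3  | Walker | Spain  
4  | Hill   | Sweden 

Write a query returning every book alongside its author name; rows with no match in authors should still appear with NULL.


LEFT JOIN keeps every row from books (the left table); where author_id has no match in authors, the author columns become NULL. Walk through each book:
  - book 1 (The Long Road): author_id=1 -> matches Wilson
  - book 2 (Northern Lights): author_id=2 -> matches Hall
  - book 3 (Stone Bridges): author_id=4 -> matches Hill
  - book 4 (The Old House): author_id=1 -> matches Wilson
  - book 5 (The Iron Gate): author_id=3 -> matches Walker
  - book 6 (Midnight Sun): author_id=NULL, no match -> kept with NULL
  - book 7 (Hollow Hills): author_id=NULL, no match -> kept with NULL
All 7 rows appear; 2 have NULL author.

SQL:
SELECT a.title, b.name AS author
FROM books a
LEFT JOIN authors b ON a.author_id = b.id

Result:
title           | author
----------------+-------
The Long Road   | Wilson
Northern Lights | Hall  
Stone Bridges   | Hill  
The Old House   | Wilson
The Iron Gate   | Walker
Midnight Sun    | NULL  
Hollow Hills    | NULL  


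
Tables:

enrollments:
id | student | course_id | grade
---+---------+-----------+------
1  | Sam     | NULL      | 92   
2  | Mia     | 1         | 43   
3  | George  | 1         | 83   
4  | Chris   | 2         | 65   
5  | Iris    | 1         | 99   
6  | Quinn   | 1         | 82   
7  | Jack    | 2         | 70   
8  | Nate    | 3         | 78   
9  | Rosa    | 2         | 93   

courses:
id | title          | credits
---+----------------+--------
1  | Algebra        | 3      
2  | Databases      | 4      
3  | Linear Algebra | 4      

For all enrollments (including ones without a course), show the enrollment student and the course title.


LEFT JOIN keeps every row from enrollments (the left table); where course_id has no match in courses, the course columns become NULL. Walk through each enrollment:
  - enrollment 1 (Sam): course_id=NULL, no match -> kept with NULL
  - enrollment 2 (Mia): course_id=1 -> matches Algebra
  - enrollment 3 (George): course_id=1 -> matches Algebra
  - enrollment 4 (Chris): course_id=2 -> matches Databases
  - enrollment 5 (Iris): course_id=1 -> matches Algebra
  - enrollment 6 (Quinn): course_id=1 -> matches Algebra
  - enrollment 7 (Jack): course_id=2 -> matches Databases
  - enrollment 8 (Nate): course_id=3 -> matches Linear Algebra
  - enrollment 9 (Rosa): course_id=2 -> matches Databases
All 9 rows appear; 1 has NULL course.

SQL:
SELECT a.student, b.title AS course
FROM enrollments a
LEFT JOIN courses b ON a.course_id = b.id

Result:
student | course        
--------+---------------
Sam     | NULL          
Mia     | Algebra       
George  | Algebra       
Chris   | Databases     
Iris    | Algebra       
Quinn   | Algebra       
Jack    | Databases     
Nate    | Linear Algebra
Rosa    | Databases     


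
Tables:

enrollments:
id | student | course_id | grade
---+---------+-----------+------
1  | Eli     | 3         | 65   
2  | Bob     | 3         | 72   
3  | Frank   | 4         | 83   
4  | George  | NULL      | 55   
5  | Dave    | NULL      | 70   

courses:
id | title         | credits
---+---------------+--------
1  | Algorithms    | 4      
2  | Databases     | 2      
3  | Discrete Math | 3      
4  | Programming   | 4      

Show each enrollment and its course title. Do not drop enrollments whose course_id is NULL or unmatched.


LEFT JOIN keeps every row from enrollments (the left table); where course_id has no match in courses, the course columns become NULL. Walk through each enrollment:
  - enrollment 1 (Eli): course_id=3 -> matches Discrete Math
  - enrollment 2 (Bob): course_id=3 -> matches Discrete Math
  - enrollment 3 (Frank): course_id=4 -> matches Programming
  - enrollment 4 (George): course_id=NULL, no match -> kept with NULL
  - enrollment 5 (Dave): course_id=NULL, no match -> kept with NULL
All 5 rows appear; 2 have NULL course.

SQL:
SELECT a.student, b.title AS course
FROM enrollments a
LEFT JOIN courses b ON a.course_id = b.id

Result:
student | course       
--------+--------------
Eli     | Discrete Math
Bob     | Discrete Math
Frank   | Programming  
George  | NULL         
Dave    | NULL         


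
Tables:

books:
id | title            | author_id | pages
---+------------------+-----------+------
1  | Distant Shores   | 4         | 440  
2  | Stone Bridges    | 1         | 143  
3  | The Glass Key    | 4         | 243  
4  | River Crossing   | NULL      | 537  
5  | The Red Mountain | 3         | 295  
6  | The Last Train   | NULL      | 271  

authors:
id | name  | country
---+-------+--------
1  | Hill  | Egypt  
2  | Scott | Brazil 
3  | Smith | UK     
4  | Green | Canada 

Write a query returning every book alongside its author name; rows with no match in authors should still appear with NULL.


LEFT JOIN keeps every row from books (the left table); where author_id has no match in authors, the author columns become NULL. Walk through each book:
  - book 1 (Distant Shores): author_id=4 -> matches Green
  - book 2 (Stone Bridges): author_id=1 -> matches Hill
  - book 3 (The Glass Key): author_id=4 -> matches Green
  - book 4 (River Crossing): author_id=NULL, no match -> kept with NULL
  - book 5 (The Red Mountain): author_id=3 -> matches Smith
  - book 6 (The Last Train): author_id=NULL, no match -> kept with NULL
All 6 rows appear; 2 have NULL author.

SQL:
SELECT a.title, b.name AS author
FROM books a
LEFT JOIN authors b ON a.author_id = b.id

Result:
title            | author
-----------------+-------
Distant Shores   | Green 
Stone Bridges    | Hill  
The Glass Key    | Green 
River Crossing   | NULL  
The Red Mountain | Smith 
The Last Train   | NULL  


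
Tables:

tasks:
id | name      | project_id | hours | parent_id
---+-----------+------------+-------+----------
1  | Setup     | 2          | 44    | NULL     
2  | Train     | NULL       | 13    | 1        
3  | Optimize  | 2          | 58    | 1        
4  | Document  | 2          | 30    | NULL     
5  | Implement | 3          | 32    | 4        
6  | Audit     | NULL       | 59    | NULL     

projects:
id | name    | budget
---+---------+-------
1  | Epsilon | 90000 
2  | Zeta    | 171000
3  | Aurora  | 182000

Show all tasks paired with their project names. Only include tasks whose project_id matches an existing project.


INNER JOIN keeps only tasks rows whose project_id matches an id in projects. Walk through each task:
  - task 1 (Setup): project_id=2 -> matches Zeta
  - task 2 (Train): project_id=NULL, no match -> dropped
  - task 3 (Optimize): project_id=2 -> matches Zeta
  - task 4 (Document): project_id=2 -> matches Zeta
  - task 5 (Implement): project_id=3 -> matches Aurora
  - task 6 (Audit): project_id=NULL, no match -> dropped
So 2 of 6 rows are dropped.

SQL:
SELECT a.name, b.name AS project
FROM tasks a
INNER JOIN projects b ON a.project_id = b.id

Result:
name      | project
----------+--------
Setup     | Zeta   
Optimize  | Zeta   
Document  | Zeta   
Implement | Aurora 


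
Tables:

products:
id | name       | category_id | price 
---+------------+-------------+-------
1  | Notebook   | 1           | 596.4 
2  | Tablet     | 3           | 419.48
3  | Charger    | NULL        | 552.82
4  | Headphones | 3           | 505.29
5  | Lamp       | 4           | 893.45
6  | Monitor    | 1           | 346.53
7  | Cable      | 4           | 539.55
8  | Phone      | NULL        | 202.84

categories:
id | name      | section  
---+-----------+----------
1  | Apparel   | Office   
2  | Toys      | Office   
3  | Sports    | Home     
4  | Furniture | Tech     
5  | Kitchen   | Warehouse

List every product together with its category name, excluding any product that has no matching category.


INNER JOIN keeps only products rows whose category_id matches an id in categories. Walk through each product:
  - product 1 (Notebook): category_id=1 -> matches Apparel
  - product 2 (Tablet): category_id=3 -> matches Sports
  - product 3 (Charger): category_id=NULL, no match -> dropped
  - product 4 (Headphones): category_id=3 -> matches Sports
  - product 5 (Lamp): category_id=4 -> matches Furniture
  - product 6 (Monitor): category_id=1 -> matches Apparel
  - product 7 (Cable): category_id=4 -> matches Furniture
  - product 8 (Phone): category_id=NULL, no match -> dropped
So 2 of 8 rows are dropped.

SQL:
SELECT a.name, b.name AS category
FROM products a
INNER JOIN categories b ON a.category_id = b.id

Result:
name       | category 
-----------+----------
Notebook   | Apparel  
Tablet     | Sports   
Headphones | Sports   
Lamp       | Furniture
Monitor    | Apparel  
Cable      | Furniture


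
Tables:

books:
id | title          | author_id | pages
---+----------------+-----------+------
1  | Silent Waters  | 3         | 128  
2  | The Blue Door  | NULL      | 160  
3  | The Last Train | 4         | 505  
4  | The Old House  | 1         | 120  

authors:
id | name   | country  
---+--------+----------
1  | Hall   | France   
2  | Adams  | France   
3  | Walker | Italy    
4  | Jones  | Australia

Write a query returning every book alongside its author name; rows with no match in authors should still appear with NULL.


LEFT JOIN keeps every row from books (the left table); where author_id has no match in authors, the author columns become NULL. Walk through each book:
  - book 1 (Silent Waters): author_id=3 -> matches Walker
  - book 2 (The Blue Door): author_id=NULL, no match -> kept with NULL
  - book 3 (The Last Train): author_id=4 -> matches Jones
  - book 4 (The Old House): author_id=1 -> matches Hall
All 4 rows appear; 1 has NULL author.

SQL:
SELECT a.title, b.name AS author
FROM books a
LEFT JOIN authors b ON a.author_id = b.id

Result:
title          | author
---------------+-------
Silent Waters  | Walker
The Blue Door  | NULL  
The Last Train | Jones 
The Old House  | Hall  
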